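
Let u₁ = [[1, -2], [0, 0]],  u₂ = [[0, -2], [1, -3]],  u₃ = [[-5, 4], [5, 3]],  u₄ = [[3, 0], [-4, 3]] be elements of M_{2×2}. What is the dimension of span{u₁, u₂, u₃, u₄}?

Use coordinates relative to {E₁₁, E₁₂, E₂₁, E₂₂}.
Put the 4×4 matrix [u₁|u₂|u₃|u₄] into echelon form.
Exactly 3 pivots survive; hence the rank is 3.

dim = 3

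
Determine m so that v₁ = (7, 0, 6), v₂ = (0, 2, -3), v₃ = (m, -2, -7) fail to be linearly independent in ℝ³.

m = -35/3

The vectors are dependent exactly when the determinant of the matrix with rows v₁, v₂, v₃ vanishes.
Expanding, det = -12*m - 140.
Setting this to zero gives m = -35/3.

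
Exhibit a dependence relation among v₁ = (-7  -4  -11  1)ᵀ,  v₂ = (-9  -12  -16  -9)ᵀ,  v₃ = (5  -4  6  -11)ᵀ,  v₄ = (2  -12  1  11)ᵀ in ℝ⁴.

2v₁ - v₂ + v₃ = 0

Row-reduce the matrix with v₁, v₂, v₃, v₄ as columns; the null space gives the coefficients.
A generator of the null space is (2, -1, 1, 0).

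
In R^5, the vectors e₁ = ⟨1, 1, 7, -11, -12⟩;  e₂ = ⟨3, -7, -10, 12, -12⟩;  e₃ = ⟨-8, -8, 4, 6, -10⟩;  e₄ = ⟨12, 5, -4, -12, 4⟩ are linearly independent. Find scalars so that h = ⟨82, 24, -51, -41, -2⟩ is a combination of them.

h = e₁ + 3e₂ - 3e₃ + 4e₄

Write h = c₁e₁ + … + c₄e₄ and equate components.
Row-reducing the augmented matrix gives the unique coefficients (c₁, …, c₄) = (1, 3, -3, 4).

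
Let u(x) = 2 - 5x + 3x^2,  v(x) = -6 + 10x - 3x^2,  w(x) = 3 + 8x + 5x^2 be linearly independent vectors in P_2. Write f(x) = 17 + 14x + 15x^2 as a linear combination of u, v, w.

f = -2u - 2v + 3w

Identify each element with its coordinate vector in ℝ³ via {1, x, x^2}.
Solve the system with u, v, w as columns and f as the right-hand side.
Back-substitution yields (α₁, α₂, α₃) = (-2, -2, 3).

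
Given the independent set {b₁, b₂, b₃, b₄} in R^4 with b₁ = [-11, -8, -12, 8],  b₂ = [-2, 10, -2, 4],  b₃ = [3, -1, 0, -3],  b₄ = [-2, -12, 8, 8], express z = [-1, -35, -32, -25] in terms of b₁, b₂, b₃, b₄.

z = 2b₁ - 4b₂ + 3b₃ - 2b₄

Solve the system with b₁, b₂, b₃, b₄ as columns and z as the right-hand side.
Row-reducing the augmented matrix gives the unique coefficients (a₁, …, a₄) = (2, -4, 3, -2).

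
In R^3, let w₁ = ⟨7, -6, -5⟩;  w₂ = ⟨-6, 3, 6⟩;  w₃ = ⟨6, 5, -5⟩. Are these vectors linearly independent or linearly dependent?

linearly independent

Form the 3×3 matrix with these as columns; its determinant is -111.
A nonzero determinant means the columns are linearly independent.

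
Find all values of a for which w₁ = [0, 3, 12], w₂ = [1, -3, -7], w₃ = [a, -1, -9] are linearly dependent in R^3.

Dependence holds iff the 3×3 matrix [w₁ w₂ w₃] is singular.
The determinant works out to 15*a + 15.
Setting this to zero gives a = -1.

a = -1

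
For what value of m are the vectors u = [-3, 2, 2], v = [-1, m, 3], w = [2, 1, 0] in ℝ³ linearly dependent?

m = 19/4

Dependence holds iff the 3×3 matrix [u v w] is singular.
Cofactor expansion gives det = 19 - 4*m.
Solving 19 - 4*m = 0 yields m = 19/4.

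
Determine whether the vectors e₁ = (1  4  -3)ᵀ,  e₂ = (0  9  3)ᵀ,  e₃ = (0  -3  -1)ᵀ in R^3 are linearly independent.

The matrix [e₁|e₂|e₃] has determinant 0.
A zero determinant means the columns are linearly dependent.

linearly dependent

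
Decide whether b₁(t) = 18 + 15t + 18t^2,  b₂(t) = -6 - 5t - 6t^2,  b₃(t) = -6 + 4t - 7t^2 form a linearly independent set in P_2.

Take coordinates with respect to the standard basis {1, t, t^2}.
One vector is a scalar multiple of another, so the set is dependent.

linearly dependent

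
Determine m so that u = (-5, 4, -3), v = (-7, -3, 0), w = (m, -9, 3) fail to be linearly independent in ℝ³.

The vectors are dependent exactly when the determinant of the matrix with rows u, v, w vanishes.
Expanding, det = -9*m - 60.
Setting this to zero gives m = -20/3.

m = -20/3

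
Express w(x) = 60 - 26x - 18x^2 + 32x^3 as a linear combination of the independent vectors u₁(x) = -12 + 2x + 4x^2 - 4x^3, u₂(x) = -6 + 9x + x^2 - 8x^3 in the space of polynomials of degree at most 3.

Work in coordinates with respect to the standard basis {1, x, …, x^3}.
Write w = a₁u₁ + a₂u₂ and equate components.
Back-substitution yields (a₁, a₂) = (-4, -2).

w = -4u₁ - 2u₂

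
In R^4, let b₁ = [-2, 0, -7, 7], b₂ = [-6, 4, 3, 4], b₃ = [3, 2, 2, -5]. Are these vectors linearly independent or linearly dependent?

Row-reduce the matrix whose columns are b₁, b₂, b₃.
The reduction yields 3 nonzero rows, so the rank is 3.
Since rank = 3 (the number of vectors), the set is linearly independent.

linearly independent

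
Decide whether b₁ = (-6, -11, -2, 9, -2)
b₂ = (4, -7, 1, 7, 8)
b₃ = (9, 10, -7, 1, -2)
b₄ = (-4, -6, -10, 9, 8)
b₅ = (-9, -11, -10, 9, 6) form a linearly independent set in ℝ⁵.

The matrix [b₁|b₂|b₃|b₄|b₅] has determinant -32972.
A nonzero determinant means the columns are linearly independent.

linearly independent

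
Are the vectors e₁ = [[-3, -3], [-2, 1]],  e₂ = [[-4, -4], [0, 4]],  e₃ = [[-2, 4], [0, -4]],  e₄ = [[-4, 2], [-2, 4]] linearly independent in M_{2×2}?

linearly independent

Take coordinates with respect to the standard basis {E₁₁, E₁₂, E₂₁, E₂₂}.
Form the 4×4 matrix with these as columns; its determinant is 384.
A nonzero determinant means the columns are linearly independent.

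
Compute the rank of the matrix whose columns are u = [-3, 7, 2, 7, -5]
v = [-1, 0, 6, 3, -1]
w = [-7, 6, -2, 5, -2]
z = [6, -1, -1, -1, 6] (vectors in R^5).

rank 4

Apply Gaussian elimination to the matrix whose rows are u, v, w, z.
The echelon form has 4 nonzero rows, so the rank is 4.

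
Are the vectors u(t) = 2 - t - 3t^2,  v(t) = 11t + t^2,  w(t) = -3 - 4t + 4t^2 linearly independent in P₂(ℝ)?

linearly dependent

Write each element as a coordinate vector in ℝ³ using {1, t, t^2}.
Row-reduce the matrix whose columns are u, v, w.
The reduction yields 2 nonzero rows, so the rank is 2.
Since rank 2 < 3, the set is linearly dependent.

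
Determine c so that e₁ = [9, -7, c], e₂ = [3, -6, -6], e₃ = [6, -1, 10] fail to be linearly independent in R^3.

The set is linearly dependent precisely when det[e₁; e₂; e₃] = 0.
Cofactor expansion gives det = 33*c - 132.
This vanishes exactly when c = 4.

c = 4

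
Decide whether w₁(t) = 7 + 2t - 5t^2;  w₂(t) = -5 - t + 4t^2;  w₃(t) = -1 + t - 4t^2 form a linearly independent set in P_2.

linearly independent

Take coordinates with respect to the standard basis {1, t, t^2}.
The matrix [w₁|w₂|w₃] has determinant -18.
A nonzero determinant means the columns are linearly independent.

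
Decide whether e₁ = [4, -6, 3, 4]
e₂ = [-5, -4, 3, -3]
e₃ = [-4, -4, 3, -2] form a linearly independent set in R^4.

linearly independent

Row-reduce the matrix whose columns are e₁, e₂, e₃.
The reduction yields 3 nonzero rows, so the rank is 3.
Since rank = 3 (the number of vectors), the set is linearly independent.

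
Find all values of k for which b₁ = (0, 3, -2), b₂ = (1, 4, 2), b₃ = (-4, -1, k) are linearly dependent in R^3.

k = -18

The vectors are dependent exactly when the determinant of the matrix with rows b₁, b₂, b₃ vanishes.
Expanding, det = -3*k - 54.
This vanishes exactly when k = -18.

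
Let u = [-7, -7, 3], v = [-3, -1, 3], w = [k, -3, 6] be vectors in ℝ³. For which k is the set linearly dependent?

The set is linearly dependent precisely when det[u; v; w] = 0.
The determinant works out to -18*k - 120.
Solving -18*k - 120 = 0 yields k = -20/3.

k = -20/3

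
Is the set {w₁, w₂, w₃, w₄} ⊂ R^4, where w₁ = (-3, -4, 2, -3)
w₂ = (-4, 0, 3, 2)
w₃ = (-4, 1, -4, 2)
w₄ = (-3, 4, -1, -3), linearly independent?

Form the 4×4 matrix with these as columns; its determinant is -954.
A nonzero determinant means the columns are linearly independent.

linearly independent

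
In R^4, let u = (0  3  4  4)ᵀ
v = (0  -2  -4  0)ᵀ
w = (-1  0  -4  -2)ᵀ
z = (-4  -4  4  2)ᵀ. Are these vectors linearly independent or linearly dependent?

The matrix [u|v|w|z] has determinant 264.
A nonzero determinant means the columns are linearly independent.

linearly independent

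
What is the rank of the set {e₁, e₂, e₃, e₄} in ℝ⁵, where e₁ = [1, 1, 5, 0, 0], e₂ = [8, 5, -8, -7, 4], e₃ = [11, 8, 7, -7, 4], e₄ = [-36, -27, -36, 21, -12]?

rank 2

Apply Gaussian elimination to the matrix whose rows are e₁, e₂, e₃, e₄.
Reduction leaves 2 leading entries, giving rank 2.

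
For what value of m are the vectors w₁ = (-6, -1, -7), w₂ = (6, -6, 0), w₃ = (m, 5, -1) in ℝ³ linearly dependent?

The set is linearly dependent precisely when det[w₁; w₂; w₃] = 0.
Cofactor expansion gives det = -42*m - 252.
Solving -42*m - 252 = 0 yields m = -6.

m = -6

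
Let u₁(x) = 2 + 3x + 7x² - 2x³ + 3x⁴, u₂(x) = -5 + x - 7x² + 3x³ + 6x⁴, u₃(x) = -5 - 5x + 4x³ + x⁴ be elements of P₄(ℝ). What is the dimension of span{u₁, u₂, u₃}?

3

Represent each element by its coordinate vector in ℝ⁵.
Apply Gaussian elimination to the matrix whose rows are u₁, u₂, u₃.
There are 3 pivot columns, so rank = 3.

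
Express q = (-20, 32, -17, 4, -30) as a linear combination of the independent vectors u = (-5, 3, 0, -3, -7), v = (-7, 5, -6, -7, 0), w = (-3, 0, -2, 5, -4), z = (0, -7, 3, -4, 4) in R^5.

q = 2u + v + w - 3z

Set up the augmented matrix [u | v | w | z | q] and row-reduce.
The system has the unique solution (α₁, …, α₄) = (2, 1, 1, -3).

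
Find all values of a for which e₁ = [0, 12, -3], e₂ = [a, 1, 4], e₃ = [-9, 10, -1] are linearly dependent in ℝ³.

a = -51/2

The vectors are dependent exactly when the determinant of the matrix with rows e₁, e₂, e₃ vanishes.
Expanding, det = -18*a - 459.
Solving -18*a - 459 = 0 yields a = -51/2.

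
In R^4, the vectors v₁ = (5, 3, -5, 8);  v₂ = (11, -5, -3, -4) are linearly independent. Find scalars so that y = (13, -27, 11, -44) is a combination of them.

y = -4v₁ + 3v₂

Since v₁, v₂ are independent, the coefficients expressing y are uniquely determined by a linear system.
Row-reducing the augmented matrix gives the unique coefficients (α₁, α₂) = (-4, 3).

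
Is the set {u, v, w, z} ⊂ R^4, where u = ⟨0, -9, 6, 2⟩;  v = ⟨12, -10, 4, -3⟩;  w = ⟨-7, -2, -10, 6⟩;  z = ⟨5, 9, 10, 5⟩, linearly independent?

linearly independent

Form the 4×4 matrix with these as columns; its determinant is -17410.
A nonzero determinant means the columns are linearly independent.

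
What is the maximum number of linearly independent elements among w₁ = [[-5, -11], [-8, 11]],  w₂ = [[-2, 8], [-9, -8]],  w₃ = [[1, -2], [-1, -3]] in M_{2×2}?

Pass to coordinate vectors with respect to the basis {E₁₁, E₁₂, E₂₁, E₂₂}.
Row-reduce the 3×4 matrix with these as rows.
There are 3 pivot columns, so rank = 3.

3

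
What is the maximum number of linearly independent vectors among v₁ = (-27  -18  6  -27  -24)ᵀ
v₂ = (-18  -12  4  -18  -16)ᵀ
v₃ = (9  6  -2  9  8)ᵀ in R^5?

1

Apply Gaussian elimination to the matrix whose rows are v₁, v₂, v₃.
Reduction leaves 1 leading entry, giving rank 1.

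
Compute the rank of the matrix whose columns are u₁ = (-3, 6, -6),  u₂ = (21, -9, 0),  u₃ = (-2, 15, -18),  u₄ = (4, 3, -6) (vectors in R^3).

2

Put the 3×4 matrix [u₁|u₂|u₃|u₄] into echelon form.
There are 2 pivot columns, so rank = 2.
(With 4 elements in a 3-dimensional space the rank is at most 3.)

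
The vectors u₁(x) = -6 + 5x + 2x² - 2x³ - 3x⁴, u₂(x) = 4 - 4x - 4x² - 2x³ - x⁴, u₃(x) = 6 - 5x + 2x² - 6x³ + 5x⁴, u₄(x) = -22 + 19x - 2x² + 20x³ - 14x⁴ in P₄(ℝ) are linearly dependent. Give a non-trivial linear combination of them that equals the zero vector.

u₂ + 3u₃ + u₄ = 0

Take coordinates with respect to {1, x, …, x⁴}.
Write the vectors as columns of a matrix and find a nonzero vector in its null space.
The free variable yields coefficients (0, 1, 3, 1) (any nonzero multiple also works).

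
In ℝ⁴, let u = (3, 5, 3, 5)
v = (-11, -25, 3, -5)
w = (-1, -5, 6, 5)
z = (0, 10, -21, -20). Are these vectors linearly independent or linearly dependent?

Form the 4×4 matrix with these as columns; its determinant is 0.
A zero determinant means the columns are linearly dependent.
Indeed 3u + v - 2w = 0.

linearly dependent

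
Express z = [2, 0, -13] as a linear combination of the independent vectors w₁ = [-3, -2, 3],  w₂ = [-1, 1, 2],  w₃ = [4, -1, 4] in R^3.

Write z = a₁w₁ + … + a₃w₃ and equate components.
Back-substitution yields (a₁, a₂, a₃) = (-1, -3, -1).

z = -w₁ - 3w₂ - w₃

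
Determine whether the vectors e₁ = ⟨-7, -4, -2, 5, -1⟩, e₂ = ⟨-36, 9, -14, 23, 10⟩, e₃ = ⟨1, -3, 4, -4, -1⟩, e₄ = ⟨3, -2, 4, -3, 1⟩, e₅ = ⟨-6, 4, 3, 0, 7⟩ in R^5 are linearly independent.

Row-reduce the matrix whose columns are e₁, e₂, e₃, e₄, e₅.
The reduction yields 4 nonzero rows, so the rank is 4.
Since rank 4 < 5, the set is linearly dependent.

linearly dependent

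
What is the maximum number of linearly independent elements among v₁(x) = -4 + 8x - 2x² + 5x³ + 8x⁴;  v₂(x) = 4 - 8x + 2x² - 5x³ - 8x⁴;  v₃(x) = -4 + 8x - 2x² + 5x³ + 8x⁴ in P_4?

Represent each element by its coordinate vector in ℝ⁵.
Form the matrix with v₁, v₂, v₃ as columns and reduce.
There is 1 pivot column, so rank = 1.

1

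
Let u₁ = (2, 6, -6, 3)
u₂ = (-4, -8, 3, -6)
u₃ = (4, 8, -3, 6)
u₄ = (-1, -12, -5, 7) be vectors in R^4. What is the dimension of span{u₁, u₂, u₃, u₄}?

3

Apply Gaussian elimination to the matrix whose rows are u₁, u₂, u₃, u₄.
Reduction leaves 3 leading entries, giving rank 3.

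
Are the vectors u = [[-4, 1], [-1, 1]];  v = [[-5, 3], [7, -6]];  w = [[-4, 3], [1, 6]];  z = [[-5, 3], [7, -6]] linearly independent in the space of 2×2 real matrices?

Write each element as a coordinate vector in ℝ⁴ using {E₁₁, E₁₂, E₂₁, E₂₂}.
Two of the vectors are equal, giving an immediate dependence.

linearly dependent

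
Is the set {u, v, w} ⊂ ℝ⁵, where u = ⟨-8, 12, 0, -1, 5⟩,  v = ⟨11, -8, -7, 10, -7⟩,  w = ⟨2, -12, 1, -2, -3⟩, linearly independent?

Row-reduce the matrix whose columns are u, v, w.
The reduction yields 3 nonzero rows, so the rank is 3.
Since rank = 3 (the number of vectors), the set is linearly independent.

linearly independent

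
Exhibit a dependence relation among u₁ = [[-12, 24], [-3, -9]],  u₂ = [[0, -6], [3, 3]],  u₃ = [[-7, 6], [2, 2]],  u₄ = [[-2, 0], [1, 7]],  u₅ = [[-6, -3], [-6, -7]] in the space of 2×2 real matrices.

u₁ + 2u₂ - 2u₃ + u₄ = 0

Write each element as a vector in ℝ⁴ using {E₁₁, E₁₂, E₂₁, E₂₂}.
Write the vectors as columns of a matrix and find a nonzero vector in its null space.
The free variable yields coefficients (1, 2, -2, 1, 0) (any nonzero multiple also works).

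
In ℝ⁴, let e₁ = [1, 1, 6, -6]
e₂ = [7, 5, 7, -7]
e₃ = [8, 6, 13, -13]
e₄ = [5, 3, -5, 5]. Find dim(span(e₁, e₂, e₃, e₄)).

dim = 2

Form the matrix with e₁, e₂, e₃, e₄ as columns and reduce.
There are 2 pivot columns, so rank = 2.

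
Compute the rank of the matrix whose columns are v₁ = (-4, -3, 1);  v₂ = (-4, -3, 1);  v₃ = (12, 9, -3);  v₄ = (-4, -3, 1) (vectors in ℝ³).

Row-reduce the 4×3 matrix with these as rows.
Reduction leaves 1 leading entry, giving rank 1.
(With 4 elements in a 3-dimensional space the rank is at most 3.)

1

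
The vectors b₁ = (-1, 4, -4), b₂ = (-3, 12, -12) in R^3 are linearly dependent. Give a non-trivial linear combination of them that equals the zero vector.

Solve the homogeneous system with b₁, b₂ as columns by row-reducing the coefficient matrix.
The free variable yields coefficients (3, -1) (any nonzero multiple also works).

3b₁ - b₂ = 0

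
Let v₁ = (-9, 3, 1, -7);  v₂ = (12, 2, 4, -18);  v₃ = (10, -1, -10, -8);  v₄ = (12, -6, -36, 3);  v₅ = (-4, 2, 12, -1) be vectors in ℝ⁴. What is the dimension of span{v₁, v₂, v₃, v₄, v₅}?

Put the 4×5 matrix [v₁|v₂|v₃|v₄|v₅] into echelon form.
There are 3 pivot columns, so rank = 3.
(With 5 elements in a 4-dimensional space the rank is at most 4.)

3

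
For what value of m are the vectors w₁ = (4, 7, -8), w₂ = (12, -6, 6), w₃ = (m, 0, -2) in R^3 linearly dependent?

m = 36

The set is linearly dependent precisely when det[w₁; w₂; w₃] = 0.
Cofactor expansion gives det = 216 - 6*m.
Setting this to zero gives m = 36.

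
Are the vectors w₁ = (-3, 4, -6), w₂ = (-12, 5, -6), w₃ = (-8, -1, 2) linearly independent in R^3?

linearly independent

Row-reduce the matrix whose columns are w₁, w₂, w₃.
The reduction yields 3 nonzero rows, so the rank is 3.
Since rank = 3 (the number of vectors), the set is linearly independent.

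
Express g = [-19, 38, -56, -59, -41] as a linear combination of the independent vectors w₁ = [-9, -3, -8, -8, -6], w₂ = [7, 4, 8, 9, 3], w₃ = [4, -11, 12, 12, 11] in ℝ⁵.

g = -2w₁ - 3w₂ - 4w₃

Set up the augmented matrix [w₁ | w₂ | w₃ | g] and row-reduce.
Back-substitution yields (α₁, α₂, α₃) = (-2, -3, -4).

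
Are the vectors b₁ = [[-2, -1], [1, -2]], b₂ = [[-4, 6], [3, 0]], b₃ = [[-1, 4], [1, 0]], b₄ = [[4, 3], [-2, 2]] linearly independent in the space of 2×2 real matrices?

linearly dependent

Write each element as a coordinate vector in ℝ⁴ using {E₁₁, E₁₂, E₂₁, E₂₂}.
Place the vectors as rows of a 4×4 matrix and reduce to echelon form.
The reduction yields 3 nonzero rows, so the rank is 3.
Since rank 3 < 4, the set is linearly dependent.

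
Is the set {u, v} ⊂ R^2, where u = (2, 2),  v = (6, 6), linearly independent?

Row-reduce the matrix whose columns are u, v.
The reduction yields 1 nonzero row, so the rank is 1.
Since rank 1 < 2, the set is linearly dependent.
Indeed 3u - v = 0.

linearly dependent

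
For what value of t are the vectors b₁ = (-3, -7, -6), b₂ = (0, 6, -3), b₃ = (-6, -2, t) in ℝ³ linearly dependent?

t = -18

Place the vectors as rows of a 3×3 matrix; dependence ⇔ determinant zero.
Cofactor expansion gives det = -18*t - 324.
Solving -18*t - 324 = 0 yields t = -18.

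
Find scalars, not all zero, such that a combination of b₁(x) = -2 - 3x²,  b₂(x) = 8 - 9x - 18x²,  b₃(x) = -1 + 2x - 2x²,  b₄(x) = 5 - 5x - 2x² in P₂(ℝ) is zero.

2b₁ - b₂ + 3b₃ + 3b₄ = 0

Pass to coordinate vectors relative to the basis {1, x, x²}.
Row-reduce the matrix with b₁, b₂, b₃, b₄ as columns; the null space gives the coefficients.
One solution (up to scaling) is (2, -1, 3, 3).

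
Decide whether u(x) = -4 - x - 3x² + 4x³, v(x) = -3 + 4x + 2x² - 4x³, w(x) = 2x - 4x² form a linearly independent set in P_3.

linearly independent

Write each element as a coordinate vector in ℝ⁴ using {1, x, …, x³}.
Place the vectors as rows of a 3×4 matrix and reduce to echelon form.
The reduction yields 3 nonzero rows, so the rank is 3.
Since rank = 3 (the number of vectors), the set is linearly independent.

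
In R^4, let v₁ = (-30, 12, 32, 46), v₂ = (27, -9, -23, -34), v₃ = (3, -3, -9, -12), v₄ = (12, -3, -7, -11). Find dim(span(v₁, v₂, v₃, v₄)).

dim = 2

Put the 4×4 matrix [v₁|v₂|v₃|v₄] into echelon form.
There are 2 pivot columns, so rank = 2.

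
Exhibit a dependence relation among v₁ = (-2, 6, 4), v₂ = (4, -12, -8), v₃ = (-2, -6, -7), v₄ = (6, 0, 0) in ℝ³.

Row-reduce the matrix with v₁, v₂, v₃, v₄ as columns; the null space gives the coefficients.
The free variable yields coefficients (2, 1, 0, 0) (any nonzero multiple also works).

2v₁ + v₂ = 0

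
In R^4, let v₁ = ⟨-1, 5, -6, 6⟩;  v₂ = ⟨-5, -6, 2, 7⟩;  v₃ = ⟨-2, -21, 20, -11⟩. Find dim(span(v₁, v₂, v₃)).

2

Form the matrix with v₁, v₂, v₃ as columns and reduce.
Exactly 2 pivots survive; hence the rank is 2.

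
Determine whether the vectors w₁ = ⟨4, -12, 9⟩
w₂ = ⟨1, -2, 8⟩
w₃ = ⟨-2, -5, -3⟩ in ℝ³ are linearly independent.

linearly independent

The matrix [w₁|w₂|w₃] has determinant 259.
A nonzero determinant means the columns are linearly independent.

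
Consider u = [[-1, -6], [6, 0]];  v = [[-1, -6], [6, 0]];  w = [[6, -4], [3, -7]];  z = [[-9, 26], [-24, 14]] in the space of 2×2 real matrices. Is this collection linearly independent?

linearly dependent

Write each element as a coordinate vector in ℝ⁴ using {E₁₁, E₁₂, E₂₁, E₂₂}.
Two of the vectors are equal, giving an immediate dependence.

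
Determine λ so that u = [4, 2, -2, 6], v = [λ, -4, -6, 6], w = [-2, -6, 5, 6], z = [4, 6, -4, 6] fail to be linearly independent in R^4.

The set is linearly dependent precisely when det[u; v; w; z] = 0.
The determinant works out to 72*λ - 1296.
Setting this to zero gives λ = 18.

λ = 18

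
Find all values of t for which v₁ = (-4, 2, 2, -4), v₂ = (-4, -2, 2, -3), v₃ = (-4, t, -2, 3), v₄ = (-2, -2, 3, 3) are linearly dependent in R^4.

The vectors are dependent exactly when the determinant of the matrix with rows v₁, v₂, v₃, v₄ vanishes.
The determinant works out to -8*t - 480.
Setting this to zero gives t = -60.

t = -60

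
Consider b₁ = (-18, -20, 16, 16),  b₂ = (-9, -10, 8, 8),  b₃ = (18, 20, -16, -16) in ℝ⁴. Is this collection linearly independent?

linearly dependent

Row-reduce the matrix whose columns are b₁, b₂, b₃.
The reduction yields 1 nonzero row, so the rank is 1.
Since rank 1 < 3, the set is linearly dependent.
Indeed b₁ - 2b₂ = 0.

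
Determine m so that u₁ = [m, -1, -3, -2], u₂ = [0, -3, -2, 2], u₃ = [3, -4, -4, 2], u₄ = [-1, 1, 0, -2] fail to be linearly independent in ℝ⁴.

Place the vectors as rows of a 4×4 matrix; dependence ⇔ determinant zero.
The determinant works out to 6 - 4*m.
Solving 6 - 4*m = 0 yields m = 3/2.

m = 3/2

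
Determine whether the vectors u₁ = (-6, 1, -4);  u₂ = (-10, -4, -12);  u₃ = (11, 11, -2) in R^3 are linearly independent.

Row-reduce the matrix whose columns are u₁, u₂, u₃.
The reduction yields 3 nonzero rows, so the rank is 3.
Since rank = 3 (the number of vectors), the set is linearly independent.

linearly independent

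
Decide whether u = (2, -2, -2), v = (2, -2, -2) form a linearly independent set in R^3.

Row-reduce the matrix whose columns are u, v.
The reduction yields 1 nonzero row, so the rank is 1.
Since rank 1 < 2, the set is linearly dependent.
Indeed u - v = 0.

linearly dependent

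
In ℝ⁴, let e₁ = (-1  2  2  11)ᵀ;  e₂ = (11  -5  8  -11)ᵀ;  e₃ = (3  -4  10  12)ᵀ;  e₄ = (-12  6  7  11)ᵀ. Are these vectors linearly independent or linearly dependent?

linearly independent

Form the 4×4 matrix with these as columns; its determinant is 9007.
A nonzero determinant means the columns are linearly independent.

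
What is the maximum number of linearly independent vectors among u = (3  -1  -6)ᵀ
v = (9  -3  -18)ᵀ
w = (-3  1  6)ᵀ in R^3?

Row-reduce the 3×3 matrix with these as rows.
The echelon form has 1 nonzero row, so the rank is 1.

1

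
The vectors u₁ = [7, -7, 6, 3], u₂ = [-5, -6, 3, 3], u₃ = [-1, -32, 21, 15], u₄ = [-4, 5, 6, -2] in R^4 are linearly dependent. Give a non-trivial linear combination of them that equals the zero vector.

Set up α₁u₁ + … + α₄u₄ = 0 and solve the homogeneous system.
The free variable yields coefficients (2, 3, -1, 0) (any nonzero multiple also works).

2u₁ + 3u₂ - u₃ = 0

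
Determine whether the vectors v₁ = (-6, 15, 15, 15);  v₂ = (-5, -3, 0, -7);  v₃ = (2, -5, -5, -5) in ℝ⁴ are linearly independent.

linearly dependent

Row-reduce the matrix whose columns are v₁, v₂, v₃.
The reduction yields 2 nonzero rows, so the rank is 2.
Since rank 2 < 3, the set is linearly dependent.
Indeed v₁ + 3v₃ = 0.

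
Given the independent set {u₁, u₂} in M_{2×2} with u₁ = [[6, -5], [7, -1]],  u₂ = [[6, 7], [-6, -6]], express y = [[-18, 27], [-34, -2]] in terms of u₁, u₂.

y = -4u₁ + u₂

Work in coordinates with respect to the standard basis {E₁₁, E₁₂, E₂₁, E₂₂}.
Solve the system with u₁, u₂ as columns and y as the right-hand side.
Row-reducing the augmented matrix gives the unique coefficients (α₁, α₂) = (-4, 1).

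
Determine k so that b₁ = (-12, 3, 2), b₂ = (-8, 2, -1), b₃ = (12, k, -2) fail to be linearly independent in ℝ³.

k = -3

The vectors are dependent exactly when the determinant of the matrix with rows b₁, b₂, b₃ vanishes.
Cofactor expansion gives det = -28*k - 84.
This vanishes exactly when k = -3.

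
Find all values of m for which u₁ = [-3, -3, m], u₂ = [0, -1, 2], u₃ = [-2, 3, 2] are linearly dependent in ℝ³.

The set is linearly dependent precisely when det[u₁; u₂; u₃] = 0.
The determinant works out to 36 - 2*m.
Setting this to zero gives m = 18.

m = 18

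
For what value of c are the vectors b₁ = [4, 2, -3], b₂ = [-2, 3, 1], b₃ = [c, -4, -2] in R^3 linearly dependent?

c = 40/11

The set is linearly dependent precisely when det[b₁; b₂; b₃] = 0.
Expanding, det = 11*c - 40.
This vanishes exactly when c = 40/11.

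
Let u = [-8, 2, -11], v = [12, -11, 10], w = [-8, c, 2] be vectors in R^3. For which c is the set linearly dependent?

Dependence holds iff the 3×3 matrix [u v w] is singular.
Cofactor expansion gives det = 936 - 52*c.
Setting this to zero gives c = 18.

c = 18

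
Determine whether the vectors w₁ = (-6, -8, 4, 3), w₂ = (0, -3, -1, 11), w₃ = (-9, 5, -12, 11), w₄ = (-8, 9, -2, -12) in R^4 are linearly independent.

linearly independent

The matrix [w₁|w₂|w₃|w₄] has determinant -6695.
A nonzero determinant means the columns are linearly independent.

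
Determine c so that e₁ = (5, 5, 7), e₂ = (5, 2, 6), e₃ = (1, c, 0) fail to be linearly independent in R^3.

c = -16/5

The vectors are dependent exactly when the determinant of the matrix with rows e₁, e₂, e₃ vanishes.
Cofactor expansion gives det = 5*c + 16.
Setting this to zero gives c = -16/5.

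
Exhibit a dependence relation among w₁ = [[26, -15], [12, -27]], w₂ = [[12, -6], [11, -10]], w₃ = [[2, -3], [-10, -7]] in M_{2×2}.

w₁ - 2w₂ - w₃ = 0

Take coordinates with respect to {E₁₁, E₁₂, E₂₁, E₂₂}.
Solve the homogeneous system with w₁, w₂, w₃ as columns by row-reducing the coefficient matrix.
One solution (up to scaling) is (1, -2, -1).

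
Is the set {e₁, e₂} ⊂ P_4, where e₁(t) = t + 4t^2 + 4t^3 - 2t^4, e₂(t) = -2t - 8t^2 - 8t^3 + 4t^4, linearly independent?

linearly dependent

Take coordinates with respect to the standard basis {1, t, …, t^4}.
Row-reduce the matrix whose columns are e₁, e₂.
The reduction yields 1 nonzero row, so the rank is 1.
Since rank 1 < 2, the set is linearly dependent.
Indeed 2e₁ + e₂ = 0.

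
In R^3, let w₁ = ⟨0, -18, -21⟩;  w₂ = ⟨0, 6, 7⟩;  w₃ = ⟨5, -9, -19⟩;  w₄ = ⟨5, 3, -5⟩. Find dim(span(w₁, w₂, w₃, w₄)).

dim = 2

Row-reduce the 4×3 matrix with these as rows.
Reduction leaves 2 leading entries, giving rank 2.
(With 4 elements in a 3-dimensional space the rank is at most 3.)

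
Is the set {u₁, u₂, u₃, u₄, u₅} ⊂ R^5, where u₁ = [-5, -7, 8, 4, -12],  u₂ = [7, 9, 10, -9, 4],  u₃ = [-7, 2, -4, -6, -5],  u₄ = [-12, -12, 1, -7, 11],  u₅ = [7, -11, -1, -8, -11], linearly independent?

linearly independent

Place the vectors as rows of a 5×5 matrix and reduce to echelon form.
The reduction yields 5 nonzero rows, so the rank is 5.
Since rank = 5 (the number of vectors), the set is linearly independent.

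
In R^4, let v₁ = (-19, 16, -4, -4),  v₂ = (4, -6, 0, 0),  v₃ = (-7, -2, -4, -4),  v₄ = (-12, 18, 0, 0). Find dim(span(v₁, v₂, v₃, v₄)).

Apply Gaussian elimination to the matrix whose rows are v₁, v₂, v₃, v₄.
There are 2 pivot columns, so rank = 2.

2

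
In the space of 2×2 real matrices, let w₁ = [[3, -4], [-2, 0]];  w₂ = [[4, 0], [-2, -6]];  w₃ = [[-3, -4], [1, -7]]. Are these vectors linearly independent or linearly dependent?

Take coordinates with respect to the standard basis {E₁₁, E₁₂, E₂₁, E₂₂}.
Row-reduce the matrix whose columns are w₁, w₂, w₃.
The reduction yields 3 nonzero rows, so the rank is 3.
Since rank = 3 (the number of vectors), the set is linearly independent.

linearly independent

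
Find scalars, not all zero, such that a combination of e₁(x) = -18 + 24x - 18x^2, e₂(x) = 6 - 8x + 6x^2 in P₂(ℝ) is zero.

Pass to coordinate vectors relative to the basis {1, x, x^2}.
Write the vectors as columns of a matrix and find a nonzero vector in its null space.
One solution (up to scaling) is (1, 3).

e₁ + 3e₂ = 0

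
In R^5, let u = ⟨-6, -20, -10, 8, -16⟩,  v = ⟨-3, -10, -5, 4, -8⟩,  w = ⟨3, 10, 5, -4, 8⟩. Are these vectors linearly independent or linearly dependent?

Row-reduce the matrix whose columns are u, v, w.
The reduction yields 1 nonzero row, so the rank is 1.
Since rank 1 < 3, the set is linearly dependent.

linearly dependent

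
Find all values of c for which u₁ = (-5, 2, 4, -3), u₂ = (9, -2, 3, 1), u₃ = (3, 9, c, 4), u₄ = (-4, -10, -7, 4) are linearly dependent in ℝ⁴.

c = -13

The vectors are dependent exactly when the determinant of the matrix with rows u₁, u₂, u₃, u₄ vanishes.
Expanding, det = 204*c + 2652.
Setting this to zero gives c = -13.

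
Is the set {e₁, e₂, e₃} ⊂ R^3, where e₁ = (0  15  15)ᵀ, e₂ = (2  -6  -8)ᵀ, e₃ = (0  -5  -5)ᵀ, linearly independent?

Row-reduce the matrix whose columns are e₁, e₂, e₃.
The reduction yields 2 nonzero rows, so the rank is 2.
Since rank 2 < 3, the set is linearly dependent.

linearly dependent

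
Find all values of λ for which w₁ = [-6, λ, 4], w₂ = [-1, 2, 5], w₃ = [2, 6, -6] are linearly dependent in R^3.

λ = -53

Place the vectors as rows of a 3×3 matrix; dependence ⇔ determinant zero.
Cofactor expansion gives det = 4*λ + 212.
This vanishes exactly when λ = -53.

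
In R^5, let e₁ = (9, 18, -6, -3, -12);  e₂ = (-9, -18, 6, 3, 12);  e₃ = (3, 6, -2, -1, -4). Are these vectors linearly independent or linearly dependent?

Place the vectors as rows of a 3×5 matrix and reduce to echelon form.
The reduction yields 1 nonzero row, so the rank is 1.
Since rank 1 < 3, the set is linearly dependent.

linearly dependent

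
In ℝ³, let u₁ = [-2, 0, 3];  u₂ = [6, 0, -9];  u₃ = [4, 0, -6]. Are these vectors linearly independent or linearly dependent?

linearly dependent

Form the 3×3 matrix with these as columns; its determinant is 0.
A zero determinant means the columns are linearly dependent.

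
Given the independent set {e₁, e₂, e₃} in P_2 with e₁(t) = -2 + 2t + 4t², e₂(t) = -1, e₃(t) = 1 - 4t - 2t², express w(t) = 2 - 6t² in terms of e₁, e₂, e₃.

Work in coordinates with respect to the standard basis {1, t, t²}.
Solve the system with e₁, e₂, e₃ as columns and w as the right-hand side.
The system has the unique solution (a₁, a₂, a₃) = (-2, 1, -1).

w = -2e₁ + e₂ - e₃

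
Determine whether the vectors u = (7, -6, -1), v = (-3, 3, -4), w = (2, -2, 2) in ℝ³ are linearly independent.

The matrix [u|v|w] has determinant -2.
A nonzero determinant means the columns are linearly independent.

linearly independent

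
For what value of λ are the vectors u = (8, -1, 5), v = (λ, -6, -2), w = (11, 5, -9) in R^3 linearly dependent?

The set is linearly dependent precisely when det[u; v; w] = 0.
The determinant works out to 16*λ + 864.
Solving 16*λ + 864 = 0 yields λ = -54.

λ = -54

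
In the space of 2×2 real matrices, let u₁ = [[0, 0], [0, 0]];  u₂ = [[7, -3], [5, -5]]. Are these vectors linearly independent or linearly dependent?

linearly dependent

Write each element as a coordinate vector in ℝ⁴ using {E₁₁, E₁₂, E₂₁, E₂₂}.
One of the vectors is the zero vector, so the set is linearly dependent.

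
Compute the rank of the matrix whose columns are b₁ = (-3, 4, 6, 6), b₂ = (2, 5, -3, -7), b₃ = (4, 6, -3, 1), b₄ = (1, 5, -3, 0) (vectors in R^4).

rank 4

Apply Gaussian elimination to the matrix whose rows are b₁, b₂, b₃, b₄.
There are 4 pivot columns, so rank = 4.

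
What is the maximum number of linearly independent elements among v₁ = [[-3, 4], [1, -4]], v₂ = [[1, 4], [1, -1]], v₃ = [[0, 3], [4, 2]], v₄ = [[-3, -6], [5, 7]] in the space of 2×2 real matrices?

Pass to coordinate vectors with respect to the basis {E₁₁, E₁₂, E₂₁, E₂₂}.
Form the matrix with v₁, v₂, v₃, v₄ as columns and reduce.
There are 3 pivot columns, so rank = 3.

3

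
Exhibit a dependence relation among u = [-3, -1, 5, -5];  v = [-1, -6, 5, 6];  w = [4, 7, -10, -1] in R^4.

u + v + w = 0

Write the vectors as columns of a matrix and find a nonzero vector in its null space.
A generator of the null space is (1, 1, 1).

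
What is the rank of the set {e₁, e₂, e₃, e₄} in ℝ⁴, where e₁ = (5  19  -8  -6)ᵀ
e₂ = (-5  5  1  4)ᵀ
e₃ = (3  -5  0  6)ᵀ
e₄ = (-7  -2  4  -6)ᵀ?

Form the matrix with e₁, e₂, e₃, e₄ as columns and reduce.
Reduction leaves 3 leading entries, giving rank 3.

3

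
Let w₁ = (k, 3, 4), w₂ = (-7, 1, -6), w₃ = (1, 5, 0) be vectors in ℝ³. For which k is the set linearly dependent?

k = 27/5

Dependence holds iff the 3×3 matrix [w₁ w₂ w₃] is singular.
Cofactor expansion gives det = 30*k - 162.
This vanishes exactly when k = 27/5.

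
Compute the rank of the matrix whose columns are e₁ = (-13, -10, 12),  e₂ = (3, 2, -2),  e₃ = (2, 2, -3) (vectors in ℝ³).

Put the 3×3 matrix [e₁|e₂|e₃] into echelon form.
There are 2 pivot columns, so rank = 2.

2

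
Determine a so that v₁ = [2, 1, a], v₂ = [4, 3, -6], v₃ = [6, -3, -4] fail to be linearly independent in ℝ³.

The set is linearly dependent precisely when det[v₁; v₂; v₃] = 0.
The determinant works out to -30*a - 80.
This vanishes exactly when a = -8/3.

a = -8/3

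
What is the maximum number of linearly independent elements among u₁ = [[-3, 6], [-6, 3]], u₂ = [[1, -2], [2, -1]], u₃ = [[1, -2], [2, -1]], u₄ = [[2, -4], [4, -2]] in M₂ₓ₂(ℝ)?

Use coordinates relative to {E₁₁, E₁₂, E₂₁, E₂₂}.
Put the 4×4 matrix [u₁|u₂|u₃|u₄] into echelon form.
The echelon form has 1 nonzero row, so the rank is 1.

1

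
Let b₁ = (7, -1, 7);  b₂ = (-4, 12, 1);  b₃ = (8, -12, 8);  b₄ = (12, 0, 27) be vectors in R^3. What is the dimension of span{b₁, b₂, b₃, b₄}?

Form the matrix with b₁, b₂, b₃, b₄ as columns and reduce.
The echelon form has 3 nonzero rows, so the rank is 3.
(With 4 elements in a 3-dimensional space the rank is at most 3.)

dim = 3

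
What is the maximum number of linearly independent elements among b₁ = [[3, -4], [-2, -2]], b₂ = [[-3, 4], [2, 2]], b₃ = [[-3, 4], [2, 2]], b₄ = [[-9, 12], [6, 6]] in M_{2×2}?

1

Pass to coordinate vectors with respect to the basis {E₁₁, E₁₂, E₂₁, E₂₂}.
Apply Gaussian elimination to the matrix whose rows are b₁, b₂, b₃, b₄.
Reduction leaves 1 leading entry, giving rank 1.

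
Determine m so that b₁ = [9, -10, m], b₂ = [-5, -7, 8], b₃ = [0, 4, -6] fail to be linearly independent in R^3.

The vectors are dependent exactly when the determinant of the matrix with rows b₁, b₂, b₃ vanishes.
Expanding, det = 390 - 20*m.
Solving 390 - 20*m = 0 yields m = 39/2.

m = 39/2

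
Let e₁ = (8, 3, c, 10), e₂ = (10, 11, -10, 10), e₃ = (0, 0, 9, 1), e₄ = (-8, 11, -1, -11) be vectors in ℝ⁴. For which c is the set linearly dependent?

Place the vectors as rows of a 4×4 matrix; dependence ⇔ determinant zero.
Expanding, det = 936 - 198*c.
Solving 936 - 198*c = 0 yields c = 52/11.

c = 52/11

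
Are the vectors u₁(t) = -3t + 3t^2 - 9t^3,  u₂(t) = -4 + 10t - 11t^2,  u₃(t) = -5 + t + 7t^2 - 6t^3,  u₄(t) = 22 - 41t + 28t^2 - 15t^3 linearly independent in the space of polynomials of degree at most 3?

linearly dependent

Take coordinates with respect to the standard basis {1, t, …, t^3}.
The matrix [u₁|u₂|u₃|u₄] has determinant 0.
A zero determinant means the columns are linearly dependent.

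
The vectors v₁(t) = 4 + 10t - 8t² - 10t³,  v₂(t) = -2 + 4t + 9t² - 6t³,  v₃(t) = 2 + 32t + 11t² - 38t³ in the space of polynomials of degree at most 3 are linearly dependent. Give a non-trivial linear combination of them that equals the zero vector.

2v₁ + 3v₂ - v₃ = 0

Pass to coordinate vectors relative to the basis {1, t, …, t³}.
Solve the homogeneous system with v₁, v₂, v₃ as columns by row-reducing the coefficient matrix.
A generator of the null space is (2, 3, -1).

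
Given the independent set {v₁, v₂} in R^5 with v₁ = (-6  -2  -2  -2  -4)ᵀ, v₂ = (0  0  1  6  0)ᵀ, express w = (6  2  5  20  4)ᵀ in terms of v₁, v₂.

Solve the system with v₁, v₂ as columns and w as the right-hand side.
Row-reducing the augmented matrix gives the unique coefficients (α₁, α₂) = (-1, 3).

w = -v₁ + 3v₂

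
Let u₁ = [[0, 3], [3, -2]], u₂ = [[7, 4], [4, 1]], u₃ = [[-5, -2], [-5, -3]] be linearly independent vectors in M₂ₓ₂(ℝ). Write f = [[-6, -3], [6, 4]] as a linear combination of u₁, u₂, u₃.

f = u₁ - 3u₂ - 3u₃

Identify each element with its coordinate vector in ℝ⁴ via {E₁₁, E₁₂, E₂₁, E₂₂}.
Set up the augmented matrix [u₁ | u₂ | u₃ | f] and row-reduce.
Back-substitution yields (c₁, c₂, c₃) = (1, -3, -3).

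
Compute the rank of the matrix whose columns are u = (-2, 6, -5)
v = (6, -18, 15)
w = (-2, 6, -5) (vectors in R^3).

Row-reduce the 3×3 matrix with these as rows.
Reduction leaves 1 leading entry, giving rank 1.

1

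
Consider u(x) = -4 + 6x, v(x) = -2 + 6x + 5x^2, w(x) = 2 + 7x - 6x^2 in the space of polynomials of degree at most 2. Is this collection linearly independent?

Write each element as a coordinate vector in ℝ³ using {1, x, x^2}.
The matrix [u|v|w] has determinant 272.
A nonzero determinant means the columns are linearly independent.

linearly independent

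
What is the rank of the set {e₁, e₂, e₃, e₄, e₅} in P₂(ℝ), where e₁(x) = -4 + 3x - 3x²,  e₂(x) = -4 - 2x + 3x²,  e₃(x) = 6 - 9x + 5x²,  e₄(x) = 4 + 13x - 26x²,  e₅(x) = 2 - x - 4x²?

rank 3

Use coordinates relative to {1, x, x²}.
Row-reduce the 5×3 matrix with these as rows.
Reduction leaves 3 leading entries, giving rank 3.
(With 5 elements in a 3-dimensional space the rank is at most 3.)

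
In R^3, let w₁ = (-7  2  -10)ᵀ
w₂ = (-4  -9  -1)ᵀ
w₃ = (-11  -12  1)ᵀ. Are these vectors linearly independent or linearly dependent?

linearly independent

Place the vectors as rows of a 3×3 matrix and reduce to echelon form.
The reduction yields 3 nonzero rows, so the rank is 3.
Since rank = 3 (the number of vectors), the set is linearly independent.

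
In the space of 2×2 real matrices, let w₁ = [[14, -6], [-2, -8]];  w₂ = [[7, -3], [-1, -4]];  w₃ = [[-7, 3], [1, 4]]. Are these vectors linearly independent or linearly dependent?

linearly dependent

Write each element as a coordinate vector in ℝ⁴ using {E₁₁, E₁₂, E₂₁, E₂₂}.
Row-reduce the matrix whose columns are w₁, w₂, w₃.
The reduction yields 1 nonzero row, so the rank is 1.
Since rank 1 < 3, the set is linearly dependent.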